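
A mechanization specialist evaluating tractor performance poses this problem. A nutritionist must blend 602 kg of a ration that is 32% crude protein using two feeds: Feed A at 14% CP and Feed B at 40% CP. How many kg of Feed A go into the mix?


parts_A = CP_b - target = 40 - 32 = 8
parts_B = target - CP_a = 32 - 14 = 18
total_parts = 8 + 18 = 26
Feed A = 602 * 8 / 26 = 185.23 kg
Feed B = 602 * 18 / 26 = 416.77 kg

185.23 kg


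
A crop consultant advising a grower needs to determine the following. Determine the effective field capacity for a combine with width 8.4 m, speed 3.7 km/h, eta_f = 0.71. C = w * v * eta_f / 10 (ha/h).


C = w * v * eta_f / 10
  = 8.4 * 3.7 * 0.71 / 10
  = 22.07 / 10
  = 2.21 ha/h


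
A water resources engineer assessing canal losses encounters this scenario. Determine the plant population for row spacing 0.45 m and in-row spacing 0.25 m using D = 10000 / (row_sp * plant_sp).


D = 10000 / (row_sp * plant_sp)
  = 10000 / (0.45 * 0.25)
  = 10000 / 0.1125
  = 88888.89 plants/ha


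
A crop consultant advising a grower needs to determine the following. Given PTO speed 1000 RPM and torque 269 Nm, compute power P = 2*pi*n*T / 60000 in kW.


P = 2*pi*n*T / 60000
  = 2*pi * 1000 * 269 / 60000
  = 1690176.85 / 60000
  = 28.17 kW


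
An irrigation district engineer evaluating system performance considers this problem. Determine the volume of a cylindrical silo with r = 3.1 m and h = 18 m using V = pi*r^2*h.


V = pi * r^2 * h
  = pi * 3.1^2 * 18
  = pi * 9.61 * 18
  = 543.43 m^3


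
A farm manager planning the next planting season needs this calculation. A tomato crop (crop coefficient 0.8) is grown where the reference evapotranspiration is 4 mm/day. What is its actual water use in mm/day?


ETc = Kc * ET0
    = 0.8 * 4
    = 3.20 mm/day


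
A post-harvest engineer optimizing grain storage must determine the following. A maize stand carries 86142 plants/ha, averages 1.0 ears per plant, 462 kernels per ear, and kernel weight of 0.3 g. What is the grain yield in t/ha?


Y = density * ears * kernels * kw
  = 86142 * 1.0 * 462 * 0.3 g/ha
  = 11939281.20 g/ha
  = 11939.28 kg/ha = 11.94 t/ha


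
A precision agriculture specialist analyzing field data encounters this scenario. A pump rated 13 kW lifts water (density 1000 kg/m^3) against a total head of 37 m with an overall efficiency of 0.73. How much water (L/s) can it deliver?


Q = (P * 1000 * eta) / (rho * g * H)
  = (13 * 1000 * 0.73) / (1000 * 9.81 * 37)
  = 9490 / 362970
  = 0.02615 m^3/s = 26.15 L/s


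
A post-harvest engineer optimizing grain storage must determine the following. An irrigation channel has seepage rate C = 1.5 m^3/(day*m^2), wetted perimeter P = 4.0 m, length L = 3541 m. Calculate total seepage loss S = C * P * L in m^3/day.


S = C * P * L
  = 1.5 * 4.0 * 3541
  = 21246 m^3/day


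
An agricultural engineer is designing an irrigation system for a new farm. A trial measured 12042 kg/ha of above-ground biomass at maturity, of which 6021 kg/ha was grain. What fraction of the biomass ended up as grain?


HI = grain_yield / biomass
   = 6021 / 12042
   = 0.50


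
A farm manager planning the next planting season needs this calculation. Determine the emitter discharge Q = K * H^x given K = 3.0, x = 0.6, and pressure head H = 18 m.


Q = K * H^x
  = 3.0 * 18^0.6
  = 3.0 * 5.6645
  = 16.99 L/h


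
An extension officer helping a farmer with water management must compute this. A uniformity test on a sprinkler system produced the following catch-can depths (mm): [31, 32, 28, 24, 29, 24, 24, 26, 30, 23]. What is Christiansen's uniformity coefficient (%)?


xbar = 271 / 10 = 27.100
sum|xi - xbar| = 29
CU = 100 * (1 - 29 / (10 * 27.100))
   = 100 * (1 - 0.1070)
   = 89.30%


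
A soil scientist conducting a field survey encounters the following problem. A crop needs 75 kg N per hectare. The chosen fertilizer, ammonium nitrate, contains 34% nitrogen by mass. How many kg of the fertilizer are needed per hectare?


Rate = N_required / (N_content / 100)
     = 75 / (34 / 100)
     = 75 / 0.34
     = 220.59 kg/ha


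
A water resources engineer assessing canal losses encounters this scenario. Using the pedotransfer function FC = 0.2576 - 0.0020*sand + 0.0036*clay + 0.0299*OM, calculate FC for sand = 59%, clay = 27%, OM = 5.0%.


FC = 0.2576 - 0.0020*59 + 0.0036*27 + 0.0299*5.0
   = 0.2576 - 0.1180 + 0.0972 + 0.1495
   = 0.3863


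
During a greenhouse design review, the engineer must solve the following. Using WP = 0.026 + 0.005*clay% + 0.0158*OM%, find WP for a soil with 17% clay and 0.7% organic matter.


WP = 0.026 + 0.005*17 + 0.0158*0.7
   = 0.026 + 0.0850 + 0.0111
   = 0.1221


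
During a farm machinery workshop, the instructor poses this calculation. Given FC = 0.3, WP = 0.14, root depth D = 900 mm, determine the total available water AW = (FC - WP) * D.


AW = (FC - WP) * D
   = (0.3 - 0.14) * 900
   = 0.16 * 900
   = 144 mm


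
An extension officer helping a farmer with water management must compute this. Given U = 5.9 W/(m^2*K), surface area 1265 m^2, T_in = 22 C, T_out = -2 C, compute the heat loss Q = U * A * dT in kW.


dT = 22 - (-2) = 24 K
Q = U * A * dT
  = 5.9 * 1265 * 24
  = 179124 W = 179.12 kW


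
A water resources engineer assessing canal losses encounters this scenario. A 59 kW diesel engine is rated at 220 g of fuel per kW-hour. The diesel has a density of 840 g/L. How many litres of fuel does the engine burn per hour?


FC = P * BSFC / rho_fuel
   = 59 * 220 / 840
   = 12980 / 840
   = 15.45 L/h


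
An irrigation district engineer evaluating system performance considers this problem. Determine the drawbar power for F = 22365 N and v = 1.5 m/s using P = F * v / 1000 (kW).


P = F * v / 1000
  = 22365 * 1.5 / 1000
  = 33547.50 / 1000
  = 33.55 kW


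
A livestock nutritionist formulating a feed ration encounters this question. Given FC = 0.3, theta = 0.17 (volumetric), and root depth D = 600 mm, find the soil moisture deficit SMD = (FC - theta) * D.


SMD = (FC - theta) * D
    = (0.3 - 0.17) * 600
    = 0.130 * 600
    = 78 mm


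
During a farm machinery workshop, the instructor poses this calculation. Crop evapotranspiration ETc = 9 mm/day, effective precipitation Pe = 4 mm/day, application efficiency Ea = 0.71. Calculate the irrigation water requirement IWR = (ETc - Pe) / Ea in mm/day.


IWR = (ETc - Pe) / Ea
    = (9 - 4) / 0.71
    = 5 / 0.71
    = 7.04 mm/day


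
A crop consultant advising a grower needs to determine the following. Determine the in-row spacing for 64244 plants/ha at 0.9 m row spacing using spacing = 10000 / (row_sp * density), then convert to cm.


spacing = 10000 / (row_sp * density)
        = 10000 / (0.9 * 64244)
        = 10000 / 57819.60
        = 0.17295 m = 17.30 cm


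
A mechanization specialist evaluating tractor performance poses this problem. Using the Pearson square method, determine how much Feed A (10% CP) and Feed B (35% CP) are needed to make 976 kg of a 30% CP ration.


parts_A = CP_b - target = 35 - 30 = 5
parts_B = target - CP_a = 30 - 10 = 20
total_parts = 5 + 20 = 25
Feed A = 976 * 5 / 25 = 195.20 kg
Feed B = 976 * 20 / 25 = 780.80 kg

195.20 kg


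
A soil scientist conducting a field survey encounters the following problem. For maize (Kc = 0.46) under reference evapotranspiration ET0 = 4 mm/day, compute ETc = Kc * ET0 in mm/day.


ETc = Kc * ET0
    = 0.46 * 4
    = 1.84 mm/day


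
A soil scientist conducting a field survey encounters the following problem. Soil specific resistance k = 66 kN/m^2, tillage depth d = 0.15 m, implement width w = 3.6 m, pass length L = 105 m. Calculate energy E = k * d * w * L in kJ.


E = k * d * w * L
  = 66 * 0.15 * 3.6 * 105
  = 3742.20 kJ


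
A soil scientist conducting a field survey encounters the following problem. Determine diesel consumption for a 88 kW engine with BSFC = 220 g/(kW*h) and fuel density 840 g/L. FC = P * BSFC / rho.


FC = P * BSFC / rho_fuel
   = 88 * 220 / 840
   = 19360 / 840
   = 23.05 L/h


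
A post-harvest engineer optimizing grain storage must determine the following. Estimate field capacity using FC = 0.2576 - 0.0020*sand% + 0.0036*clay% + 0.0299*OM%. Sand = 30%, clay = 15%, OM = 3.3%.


FC = 0.2576 - 0.0020*30 + 0.0036*15 + 0.0299*3.3
   = 0.2576 - 0.0600 + 0.0540 + 0.0987
   = 0.3503


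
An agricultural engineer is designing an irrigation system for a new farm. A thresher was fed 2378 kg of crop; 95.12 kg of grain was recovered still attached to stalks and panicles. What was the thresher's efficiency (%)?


eta = (total - unthreshed) / total * 100
    = (2378 - 95.12) / 2378 * 100
    = 2282.88 / 2378 * 100
    = 96%


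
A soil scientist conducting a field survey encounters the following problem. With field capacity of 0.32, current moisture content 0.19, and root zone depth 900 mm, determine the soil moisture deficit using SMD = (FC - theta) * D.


SMD = (FC - theta) * D
    = (0.32 - 0.19) * 900
    = 0.130 * 900
    = 117 mm


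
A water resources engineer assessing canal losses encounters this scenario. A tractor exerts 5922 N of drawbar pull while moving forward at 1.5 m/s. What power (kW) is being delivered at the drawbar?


P = F * v / 1000
  = 5922 * 1.5 / 1000
  = 8883 / 1000
  = 8.88 kW


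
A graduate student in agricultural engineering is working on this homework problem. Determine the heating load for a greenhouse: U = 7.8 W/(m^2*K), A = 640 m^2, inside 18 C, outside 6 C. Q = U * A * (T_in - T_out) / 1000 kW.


dT = 18 - (6) = 12 K
Q = U * A * dT
  = 7.8 * 640 * 12
  = 59904 W = 59.90 kW


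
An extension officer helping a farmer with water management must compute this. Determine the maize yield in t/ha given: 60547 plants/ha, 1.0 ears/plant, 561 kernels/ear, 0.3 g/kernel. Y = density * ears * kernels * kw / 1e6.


Y = density * ears * kernels * kw
  = 60547 * 1.0 * 561 * 0.3 g/ha
  = 10190060.10 g/ha
  = 10190.06 kg/ha = 10.19 t/ha


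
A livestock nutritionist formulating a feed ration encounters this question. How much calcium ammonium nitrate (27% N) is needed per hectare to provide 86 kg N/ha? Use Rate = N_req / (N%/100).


Rate = N_required / (N_content / 100)
     = 86 / (27 / 100)
     = 86 / 0.27
     = 318.52 kg/ha


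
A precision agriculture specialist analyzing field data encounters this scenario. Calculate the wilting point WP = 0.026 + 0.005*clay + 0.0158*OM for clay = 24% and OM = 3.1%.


WP = 0.026 + 0.005*24 + 0.0158*3.1
   = 0.026 + 0.1200 + 0.0490
   = 0.1950


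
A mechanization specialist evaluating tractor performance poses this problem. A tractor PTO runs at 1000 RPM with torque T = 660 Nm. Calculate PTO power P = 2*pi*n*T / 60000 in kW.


P = 2*pi*n*T / 60000
  = 2*pi * 1000 * 660 / 60000
  = 4146902.30 / 60000
  = 69.12 kW


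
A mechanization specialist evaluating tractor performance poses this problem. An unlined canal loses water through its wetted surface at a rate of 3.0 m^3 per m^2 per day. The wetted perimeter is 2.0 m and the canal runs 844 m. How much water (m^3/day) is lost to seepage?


S = C * P * L
  = 3.0 * 2.0 * 844
  = 5064 m^3/day


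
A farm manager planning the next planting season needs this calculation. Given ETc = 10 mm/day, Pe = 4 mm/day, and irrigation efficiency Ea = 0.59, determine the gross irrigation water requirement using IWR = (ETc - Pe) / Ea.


IWR = (ETc - Pe) / Ea
    = (10 - 4) / 0.59
    = 6 / 0.59
    = 10.17 mm/day


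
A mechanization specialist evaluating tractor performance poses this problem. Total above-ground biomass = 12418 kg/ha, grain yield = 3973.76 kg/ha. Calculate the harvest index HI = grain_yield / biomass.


HI = grain_yield / biomass
   = 3973.76 / 12418
   = 0.32


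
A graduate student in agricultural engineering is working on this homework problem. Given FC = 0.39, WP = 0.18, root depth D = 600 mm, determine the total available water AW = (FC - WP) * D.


AW = (FC - WP) * D
   = (0.39 - 0.18) * 600
   = 0.21 * 600
   = 126 mm


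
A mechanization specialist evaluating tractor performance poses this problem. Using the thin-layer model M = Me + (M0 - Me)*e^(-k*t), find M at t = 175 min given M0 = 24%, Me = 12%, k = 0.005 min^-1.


M = Me + (M0 - Me) * e^(-k*t)
  = 12 + (24 - 12) * e^(-0.005*175)
  = 12 + 12 * e^(-0.875)
  = 12 + 12 * 0.41686
  = 12 + 5.0023
  = 17.00%


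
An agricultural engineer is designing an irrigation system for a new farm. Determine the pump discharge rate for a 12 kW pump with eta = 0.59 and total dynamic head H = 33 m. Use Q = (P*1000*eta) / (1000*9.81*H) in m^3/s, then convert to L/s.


Q = (P * 1000 * eta) / (rho * g * H)
  = (12 * 1000 * 0.59) / (1000 * 9.81 * 33)
  = 7080 / 323730
  = 0.02187 m^3/s = 21.87 L/s


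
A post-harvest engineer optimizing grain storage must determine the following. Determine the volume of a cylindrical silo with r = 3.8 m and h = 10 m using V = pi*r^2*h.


V = pi * r^2 * h
  = pi * 3.8^2 * 10
  = pi * 14.44 * 10
  = 453.65 m^3


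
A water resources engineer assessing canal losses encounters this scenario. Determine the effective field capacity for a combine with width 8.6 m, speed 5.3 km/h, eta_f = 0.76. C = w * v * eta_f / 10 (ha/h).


C = w * v * eta_f / 10
  = 8.6 * 5.3 * 0.76 / 10
  = 34.64 / 10
  = 3.46 ha/h


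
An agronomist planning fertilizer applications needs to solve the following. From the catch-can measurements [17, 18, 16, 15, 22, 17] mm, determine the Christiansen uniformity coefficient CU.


xbar = 105 / 6 = 17.500
sum|xi - xbar| = 10
CU = 100 * (1 - 10 / (6 * 17.500))
   = 100 * (1 - 0.0952)
   = 90.48%


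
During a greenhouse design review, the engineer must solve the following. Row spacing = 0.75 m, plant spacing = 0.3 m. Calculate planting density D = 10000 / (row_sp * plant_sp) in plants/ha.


D = 10000 / (row_sp * plant_sp)
  = 10000 / (0.75 * 0.3)
  = 10000 / 0.2250
  = 44444.44 plants/ha


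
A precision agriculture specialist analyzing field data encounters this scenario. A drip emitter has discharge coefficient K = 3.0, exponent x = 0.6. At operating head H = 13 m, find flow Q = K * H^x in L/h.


Q = K * H^x
  = 3.0 * 13^0.6
  = 3.0 * 4.6598
  = 13.98 L/h


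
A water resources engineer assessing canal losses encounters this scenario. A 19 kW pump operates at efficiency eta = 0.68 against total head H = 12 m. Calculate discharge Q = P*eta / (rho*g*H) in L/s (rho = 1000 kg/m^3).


Q = (P * 1000 * eta) / (rho * g * H)
  = (19 * 1000 * 0.68) / (1000 * 9.81 * 12)
  = 12920 / 117720
  = 0.10975 m^3/s = 109.75 L/s


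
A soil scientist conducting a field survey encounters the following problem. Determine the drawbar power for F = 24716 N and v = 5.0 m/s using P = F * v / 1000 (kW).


P = F * v / 1000
  = 24716 * 5.0 / 1000
  = 123580 / 1000
  = 123.58 kW


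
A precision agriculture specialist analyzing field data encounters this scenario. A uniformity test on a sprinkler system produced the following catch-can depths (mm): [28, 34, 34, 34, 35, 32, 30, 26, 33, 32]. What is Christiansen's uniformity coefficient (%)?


xbar = 318 / 10 = 31.800
sum|xi - xbar| = 22.800
CU = 100 * (1 - 22.800 / (10 * 31.800))
   = 100 * (1 - 0.0717)
   = 92.83%


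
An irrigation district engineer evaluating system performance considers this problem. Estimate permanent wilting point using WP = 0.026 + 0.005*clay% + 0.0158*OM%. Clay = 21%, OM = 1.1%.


WP = 0.026 + 0.005*21 + 0.0158*1.1
   = 0.026 + 0.1050 + 0.0174
   = 0.1484


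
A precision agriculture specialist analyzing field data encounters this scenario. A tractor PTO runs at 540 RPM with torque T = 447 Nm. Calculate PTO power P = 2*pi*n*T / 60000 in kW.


P = 2*pi*n*T / 60000
  = 2*pi * 540 * 447 / 60000
  = 1516635.27 / 60000
  = 25.28 kW


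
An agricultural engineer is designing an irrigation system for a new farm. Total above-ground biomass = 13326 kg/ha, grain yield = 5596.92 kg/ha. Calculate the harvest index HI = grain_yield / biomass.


HI = grain_yield / biomass
   = 5596.92 / 13326
   = 0.42


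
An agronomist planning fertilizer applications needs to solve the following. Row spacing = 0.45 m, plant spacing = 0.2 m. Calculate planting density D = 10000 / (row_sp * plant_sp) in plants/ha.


D = 10000 / (row_sp * plant_sp)
  = 10000 / (0.45 * 0.2)
  = 10000 / 0.0900
  = 111111.11 plants/ha


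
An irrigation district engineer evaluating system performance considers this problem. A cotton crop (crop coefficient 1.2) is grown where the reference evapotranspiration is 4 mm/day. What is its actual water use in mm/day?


ETc = Kc * ET0
    = 1.2 * 4
    = 4.80 mm/day


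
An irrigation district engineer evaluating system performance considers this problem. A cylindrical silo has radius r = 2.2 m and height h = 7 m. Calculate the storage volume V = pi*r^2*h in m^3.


V = pi * r^2 * h
  = pi * 2.2^2 * 7
  = pi * 4.84 * 7
  = 106.44 m^3


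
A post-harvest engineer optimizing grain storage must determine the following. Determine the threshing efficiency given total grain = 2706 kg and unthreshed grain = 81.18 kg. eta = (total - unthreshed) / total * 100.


eta = (total - unthreshed) / total * 100
    = (2706 - 81.18) / 2706 * 100
    = 2624.82 / 2706 * 100
    = 97%


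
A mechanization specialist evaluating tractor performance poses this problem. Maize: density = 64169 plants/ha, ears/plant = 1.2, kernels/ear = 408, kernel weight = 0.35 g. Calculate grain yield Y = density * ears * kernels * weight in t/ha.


Y = density * ears * kernels * kw
  = 64169 * 1.2 * 408 * 0.35 g/ha
  = 10995999.84 g/ha
  = 10996.00 kg/ha = 11.00 t/ha


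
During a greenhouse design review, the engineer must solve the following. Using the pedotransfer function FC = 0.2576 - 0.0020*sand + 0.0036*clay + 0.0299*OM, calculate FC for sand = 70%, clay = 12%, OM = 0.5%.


FC = 0.2576 - 0.0020*70 + 0.0036*12 + 0.0299*0.5
   = 0.2576 - 0.1400 + 0.0432 + 0.0150
   = 0.1758


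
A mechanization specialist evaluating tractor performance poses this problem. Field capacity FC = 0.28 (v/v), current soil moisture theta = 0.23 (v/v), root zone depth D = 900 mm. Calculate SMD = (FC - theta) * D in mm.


SMD = (FC - theta) * D
    = (0.28 - 0.23) * 900
    = 0.050 * 900
    = 45 mm


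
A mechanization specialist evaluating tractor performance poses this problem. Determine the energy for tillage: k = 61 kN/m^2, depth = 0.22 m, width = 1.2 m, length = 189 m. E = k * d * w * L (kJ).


E = k * d * w * L
  = 61 * 0.22 * 1.2 * 189
  = 3043.66 kJ


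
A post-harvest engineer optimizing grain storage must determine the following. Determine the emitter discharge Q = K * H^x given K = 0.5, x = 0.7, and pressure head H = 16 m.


Q = K * H^x
  = 0.5 * 16^0.7
  = 0.5 * 6.9644
  = 3.48 L/h


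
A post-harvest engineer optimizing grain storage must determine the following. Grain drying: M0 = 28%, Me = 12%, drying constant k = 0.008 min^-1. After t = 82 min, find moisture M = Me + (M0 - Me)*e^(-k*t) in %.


M = Me + (M0 - Me) * e^(-k*t)
  = 12 + (28 - 12) * e^(-0.008*82)
  = 12 + 16 * e^(-0.656)
  = 12 + 16 * 0.51892
  = 12 + 8.3028
  = 20.30%


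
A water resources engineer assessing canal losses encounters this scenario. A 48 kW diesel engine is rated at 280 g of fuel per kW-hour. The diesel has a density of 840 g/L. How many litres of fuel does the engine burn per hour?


FC = P * BSFC / rho_fuel
   = 48 * 280 / 840
   = 13440 / 840
   = 16 L/h


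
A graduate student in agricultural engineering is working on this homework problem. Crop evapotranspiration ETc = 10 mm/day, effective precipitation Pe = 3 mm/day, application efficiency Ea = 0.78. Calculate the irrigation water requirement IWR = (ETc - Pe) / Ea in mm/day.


IWR = (ETc - Pe) / Ea
    = (10 - 3) / 0.78
    = 7 / 0.78
    = 8.97 mm/day


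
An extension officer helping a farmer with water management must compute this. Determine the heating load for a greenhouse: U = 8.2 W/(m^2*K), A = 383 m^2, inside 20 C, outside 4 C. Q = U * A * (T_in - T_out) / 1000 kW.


dT = 20 - (4) = 16 K
Q = U * A * dT
  = 8.2 * 383 * 16
  = 50249.60 W = 50.25 kW


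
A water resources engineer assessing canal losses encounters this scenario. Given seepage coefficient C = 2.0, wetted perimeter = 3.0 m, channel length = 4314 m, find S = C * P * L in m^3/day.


S = C * P * L
  = 2.0 * 3.0 * 4314
  = 25884 m^3/day


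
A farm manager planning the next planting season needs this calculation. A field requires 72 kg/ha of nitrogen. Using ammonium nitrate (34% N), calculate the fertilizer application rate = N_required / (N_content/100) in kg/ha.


Rate = N_required / (N_content / 100)
     = 72 / (34 / 100)
     = 72 / 0.34
     = 211.76 kg/ha


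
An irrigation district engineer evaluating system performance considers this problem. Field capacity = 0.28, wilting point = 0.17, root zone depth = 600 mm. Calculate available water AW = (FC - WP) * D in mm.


AW = (FC - WP) * D
   = (0.28 - 0.17) * 600
   = 0.11 * 600
   = 66 mm


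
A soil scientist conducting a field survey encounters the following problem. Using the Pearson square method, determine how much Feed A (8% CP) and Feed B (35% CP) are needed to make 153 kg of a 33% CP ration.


parts_A = CP_b - target = 35 - 33 = 2
parts_B = target - CP_a = 33 - 8 = 25
total_parts = 2 + 25 = 27
Feed A = 153 * 2 / 27 = 11.33 kg
Feed B = 153 * 25 / 27 = 141.67 kg

11.33 kg


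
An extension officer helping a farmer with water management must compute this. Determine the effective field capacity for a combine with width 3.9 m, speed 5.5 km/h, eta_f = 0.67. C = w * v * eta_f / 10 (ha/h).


C = w * v * eta_f / 10
  = 3.9 * 5.5 * 0.67 / 10
  = 14.37 / 10
  = 1.44 ha/h


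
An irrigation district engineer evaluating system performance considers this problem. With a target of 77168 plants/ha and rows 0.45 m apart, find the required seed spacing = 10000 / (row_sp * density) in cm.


spacing = 10000 / (row_sp * density)
        = 10000 / (0.45 * 77168)
        = 10000 / 34725.60
        = 0.28797 m = 28.80 cm


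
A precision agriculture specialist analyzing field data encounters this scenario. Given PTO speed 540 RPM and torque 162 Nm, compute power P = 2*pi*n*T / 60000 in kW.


P = 2*pi*n*T / 60000
  = 2*pi * 540 * 162 / 60000
  = 549653.05 / 60000
  = 9.16 kW


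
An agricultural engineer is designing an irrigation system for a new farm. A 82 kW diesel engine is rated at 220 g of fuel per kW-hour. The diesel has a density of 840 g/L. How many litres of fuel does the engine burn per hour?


FC = P * BSFC / rho_fuel
   = 82 * 220 / 840
   = 18040 / 840
   = 21.48 L/h


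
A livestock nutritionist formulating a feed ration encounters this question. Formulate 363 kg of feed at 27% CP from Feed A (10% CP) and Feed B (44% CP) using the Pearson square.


parts_A = CP_b - target = 44 - 27 = 17
parts_B = target - CP_a = 27 - 10 = 17
total_parts = 17 + 17 = 34
Feed A = 363 * 17 / 34 = 181.50 kg
Feed B = 363 * 17 / 34 = 181.50 kg


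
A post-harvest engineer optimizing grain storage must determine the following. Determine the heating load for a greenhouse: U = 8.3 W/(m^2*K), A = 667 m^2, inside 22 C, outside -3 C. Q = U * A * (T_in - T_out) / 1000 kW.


dT = 22 - (-3) = 25 K
Q = U * A * dT
  = 8.3 * 667 * 25
  = 138402.50 W = 138.40 kW


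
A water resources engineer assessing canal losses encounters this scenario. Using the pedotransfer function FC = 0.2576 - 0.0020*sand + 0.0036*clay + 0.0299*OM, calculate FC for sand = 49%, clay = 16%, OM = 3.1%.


FC = 0.2576 - 0.0020*49 + 0.0036*16 + 0.0299*3.1
   = 0.2576 - 0.0980 + 0.0576 + 0.0927
   = 0.3099


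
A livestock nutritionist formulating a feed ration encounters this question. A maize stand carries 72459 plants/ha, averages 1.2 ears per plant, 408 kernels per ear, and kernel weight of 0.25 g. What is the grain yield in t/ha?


Y = density * ears * kernels * kw
  = 72459 * 1.2 * 408 * 0.25 g/ha
  = 8868981.60 g/ha
  = 8868.98 kg/ha = 8.87 t/ha


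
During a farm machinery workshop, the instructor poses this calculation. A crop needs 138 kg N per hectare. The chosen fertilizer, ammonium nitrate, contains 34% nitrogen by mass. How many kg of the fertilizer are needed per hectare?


Rate = N_required / (N_content / 100)
     = 138 / (34 / 100)
     = 138 / 0.34
     = 405.88 kg/ha


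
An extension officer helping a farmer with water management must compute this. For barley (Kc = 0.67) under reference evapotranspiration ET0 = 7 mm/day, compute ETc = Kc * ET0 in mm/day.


ETc = Kc * ET0
    = 0.67 * 7
    = 4.69 mm/day


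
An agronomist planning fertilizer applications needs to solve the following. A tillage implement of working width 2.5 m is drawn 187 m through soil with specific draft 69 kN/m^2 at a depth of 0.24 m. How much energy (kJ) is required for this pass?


E = k * d * w * L
  = 69 * 0.24 * 2.5 * 187
  = 7741.80 kJ


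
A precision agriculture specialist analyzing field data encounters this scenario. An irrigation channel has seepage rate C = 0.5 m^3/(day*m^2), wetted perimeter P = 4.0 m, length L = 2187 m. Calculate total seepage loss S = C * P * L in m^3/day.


S = C * P * L
  = 0.5 * 4.0 * 2187
  = 4374 m^3/day


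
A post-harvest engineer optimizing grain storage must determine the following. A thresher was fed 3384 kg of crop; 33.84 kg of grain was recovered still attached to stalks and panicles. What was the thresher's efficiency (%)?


eta = (total - unthreshed) / total * 100
    = (3384 - 33.84) / 3384 * 100
    = 3350.16 / 3384 * 100
    = 99%


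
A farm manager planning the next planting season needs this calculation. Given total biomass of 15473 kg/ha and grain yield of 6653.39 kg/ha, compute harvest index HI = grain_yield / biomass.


HI = grain_yield / biomass
   = 6653.39 / 15473
   = 0.43


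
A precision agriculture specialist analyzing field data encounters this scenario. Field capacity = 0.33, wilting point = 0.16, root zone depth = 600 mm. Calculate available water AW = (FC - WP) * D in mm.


AW = (FC - WP) * D
   = (0.33 - 0.16) * 600
   = 0.17 * 600
   = 102 mm


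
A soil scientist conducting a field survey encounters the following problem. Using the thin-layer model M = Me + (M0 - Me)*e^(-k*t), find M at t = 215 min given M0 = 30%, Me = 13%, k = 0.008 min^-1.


M = Me + (M0 - Me) * e^(-k*t)
  = 13 + (30 - 13) * e^(-0.008*215)
  = 13 + 17 * e^(-1.720)
  = 13 + 17 * 0.17907
  = 13 + 3.0441
  = 16.04%


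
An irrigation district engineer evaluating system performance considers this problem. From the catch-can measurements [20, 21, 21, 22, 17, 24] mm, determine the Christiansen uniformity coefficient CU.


xbar = 125 / 6 = 20.833
sum|xi - xbar| = 9.333
CU = 100 * (1 - 9.333 / (6 * 20.833))
   = 100 * (1 - 0.0747)
   = 92.53%


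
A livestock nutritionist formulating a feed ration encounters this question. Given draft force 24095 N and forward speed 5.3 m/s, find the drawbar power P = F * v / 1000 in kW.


P = F * v / 1000
  = 24095 * 5.3 / 1000
  = 127703.50 / 1000
  = 127.70 kW


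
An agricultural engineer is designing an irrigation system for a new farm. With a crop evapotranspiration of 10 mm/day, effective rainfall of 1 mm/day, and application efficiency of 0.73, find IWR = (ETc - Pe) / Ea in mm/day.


IWR = (ETc - Pe) / Ea
    = (10 - 1) / 0.73
    = 9 / 0.73
    = 12.33 mm/day


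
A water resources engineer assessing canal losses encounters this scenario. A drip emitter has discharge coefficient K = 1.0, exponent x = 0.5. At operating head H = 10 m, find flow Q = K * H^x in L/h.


Q = K * H^x
  = 1.0 * 10^0.5
  = 1.0 * 3.1623
  = 3.16 L/h


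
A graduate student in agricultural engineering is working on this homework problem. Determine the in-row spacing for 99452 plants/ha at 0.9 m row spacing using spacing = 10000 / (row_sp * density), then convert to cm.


spacing = 10000 / (row_sp * density)
        = 10000 / (0.9 * 99452)
        = 10000 / 89506.80
        = 0.11172 m = 11.17 cm


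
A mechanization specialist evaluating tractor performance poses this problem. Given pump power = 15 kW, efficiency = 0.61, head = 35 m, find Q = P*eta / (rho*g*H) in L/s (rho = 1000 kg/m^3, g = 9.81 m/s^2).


Q = (P * 1000 * eta) / (rho * g * H)
  = (15 * 1000 * 0.61) / (1000 * 9.81 * 35)
  = 9150 / 343350
  = 0.02665 m^3/s = 26.65 L/s


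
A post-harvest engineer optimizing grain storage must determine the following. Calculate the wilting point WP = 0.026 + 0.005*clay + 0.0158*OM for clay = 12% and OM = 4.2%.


WP = 0.026 + 0.005*12 + 0.0158*4.2
   = 0.026 + 0.0600 + 0.0664
   = 0.1524


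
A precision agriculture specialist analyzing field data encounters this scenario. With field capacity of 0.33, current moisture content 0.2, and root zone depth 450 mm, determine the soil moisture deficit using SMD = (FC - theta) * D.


SMD = (FC - theta) * D
    = (0.33 - 0.2) * 450
    = 0.130 * 450
    = 58.50 mm


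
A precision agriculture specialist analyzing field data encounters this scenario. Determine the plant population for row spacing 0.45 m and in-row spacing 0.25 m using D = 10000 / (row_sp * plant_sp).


D = 10000 / (row_sp * plant_sp)
  = 10000 / (0.45 * 0.25)
  = 10000 / 0.1125
  = 88888.89 plants/ha


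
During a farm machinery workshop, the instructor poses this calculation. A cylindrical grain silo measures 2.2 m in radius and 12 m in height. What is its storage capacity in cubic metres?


V = pi * r^2 * h
  = pi * 2.2^2 * 12
  = pi * 4.84 * 12
  = 182.46 m^3


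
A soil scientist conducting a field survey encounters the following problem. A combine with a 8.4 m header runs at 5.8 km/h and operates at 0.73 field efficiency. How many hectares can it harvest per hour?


C = w * v * eta_f / 10
  = 8.4 * 5.8 * 0.73 / 10
  = 35.57 / 10
  = 3.56 ha/h


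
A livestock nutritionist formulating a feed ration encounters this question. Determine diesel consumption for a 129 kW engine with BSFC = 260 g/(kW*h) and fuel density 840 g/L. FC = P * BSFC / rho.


FC = P * BSFC / rho_fuel
   = 129 * 260 / 840
   = 33540 / 840
   = 39.93 L/h


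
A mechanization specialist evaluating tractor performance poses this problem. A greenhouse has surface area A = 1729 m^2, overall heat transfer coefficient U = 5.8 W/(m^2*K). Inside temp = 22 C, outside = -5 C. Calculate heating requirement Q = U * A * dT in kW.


dT = 22 - (-5) = 27 K
Q = U * A * dT
  = 5.8 * 1729 * 27
  = 270761.40 W = 270.76 kW


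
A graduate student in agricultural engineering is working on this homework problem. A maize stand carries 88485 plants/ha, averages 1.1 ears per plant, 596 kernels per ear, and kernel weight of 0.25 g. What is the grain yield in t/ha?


Y = density * ears * kernels * kw
  = 88485 * 1.1 * 596 * 0.25 g/ha
  = 14502691.50 g/ha
  = 14502.69 kg/ha = 14.50 t/ha


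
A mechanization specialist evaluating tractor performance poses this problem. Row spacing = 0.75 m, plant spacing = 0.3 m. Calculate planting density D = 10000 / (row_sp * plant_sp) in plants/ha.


D = 10000 / (row_sp * plant_sp)
  = 10000 / (0.75 * 0.3)
  = 10000 / 0.2250
  = 44444.44 plants/ha


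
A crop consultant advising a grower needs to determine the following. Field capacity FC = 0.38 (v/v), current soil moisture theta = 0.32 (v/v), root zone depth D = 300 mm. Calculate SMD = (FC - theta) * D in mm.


SMD = (FC - theta) * D
    = (0.38 - 0.32) * 300
    = 0.060 * 300
    = 18 mm


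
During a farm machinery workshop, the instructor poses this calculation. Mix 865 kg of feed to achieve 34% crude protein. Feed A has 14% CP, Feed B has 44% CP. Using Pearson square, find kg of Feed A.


parts_A = CP_b - target = 44 - 34 = 10
parts_B = target - CP_a = 34 - 14 = 20
total_parts = 10 + 20 = 30
Feed A = 865 * 10 / 30 = 288.33 kg
Feed B = 865 * 20 / 30 = 576.67 kg

288.33 kg


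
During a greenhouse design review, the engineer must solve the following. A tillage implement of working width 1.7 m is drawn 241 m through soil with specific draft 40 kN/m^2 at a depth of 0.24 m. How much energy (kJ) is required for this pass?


E = k * d * w * L
  = 40 * 0.24 * 1.7 * 241
  = 3933.12 kJ


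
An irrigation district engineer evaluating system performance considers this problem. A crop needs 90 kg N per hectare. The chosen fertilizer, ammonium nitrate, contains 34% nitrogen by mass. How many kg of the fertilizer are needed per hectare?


Rate = N_required / (N_content / 100)
     = 90 / (34 / 100)
     = 90 / 0.34
     = 264.71 kg/ha


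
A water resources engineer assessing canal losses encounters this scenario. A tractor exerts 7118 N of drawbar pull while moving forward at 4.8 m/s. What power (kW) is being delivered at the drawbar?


P = F * v / 1000
  = 7118 * 4.8 / 1000
  = 34166.40 / 1000
  = 34.17 kW


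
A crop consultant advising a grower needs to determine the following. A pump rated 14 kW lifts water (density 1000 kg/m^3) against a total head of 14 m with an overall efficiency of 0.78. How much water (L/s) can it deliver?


Q = (P * 1000 * eta) / (rho * g * H)
  = (14 * 1000 * 0.78) / (1000 * 9.81 * 14)
  = 10920 / 137340
  = 0.07951 m^3/s = 79.51 L/s


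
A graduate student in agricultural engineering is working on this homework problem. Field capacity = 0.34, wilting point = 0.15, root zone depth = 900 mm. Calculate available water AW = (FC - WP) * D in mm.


AW = (FC - WP) * D
   = (0.34 - 0.15) * 900
   = 0.19 * 900
   = 171 mm


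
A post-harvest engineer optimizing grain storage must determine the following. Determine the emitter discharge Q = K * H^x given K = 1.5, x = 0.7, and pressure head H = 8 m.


Q = K * H^x
  = 1.5 * 8^0.7
  = 1.5 * 4.2871
  = 6.43 L/h


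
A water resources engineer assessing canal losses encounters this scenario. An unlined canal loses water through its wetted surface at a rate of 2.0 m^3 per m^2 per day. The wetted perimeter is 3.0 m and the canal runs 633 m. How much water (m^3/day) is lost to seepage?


S = C * P * L
  = 2.0 * 3.0 * 633
  = 3798 m^3/day


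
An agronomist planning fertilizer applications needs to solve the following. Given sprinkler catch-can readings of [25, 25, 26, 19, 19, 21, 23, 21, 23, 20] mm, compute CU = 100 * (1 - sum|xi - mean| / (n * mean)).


xbar = 222 / 10 = 22.200
sum|xi - xbar| = 22
CU = 100 * (1 - 22 / (10 * 22.200))
   = 100 * (1 - 0.0991)
   = 90.09%


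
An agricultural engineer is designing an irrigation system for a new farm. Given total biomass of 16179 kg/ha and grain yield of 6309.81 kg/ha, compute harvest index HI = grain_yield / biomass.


HI = grain_yield / biomass
   = 6309.81 / 16179
   = 0.39


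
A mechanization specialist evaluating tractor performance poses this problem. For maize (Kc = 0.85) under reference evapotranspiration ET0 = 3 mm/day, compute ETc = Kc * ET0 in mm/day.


ETc = Kc * ET0
    = 0.85 * 3
    = 2.55 mm/day


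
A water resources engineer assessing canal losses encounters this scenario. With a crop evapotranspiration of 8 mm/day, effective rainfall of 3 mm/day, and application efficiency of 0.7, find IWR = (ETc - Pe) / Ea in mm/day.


IWR = (ETc - Pe) / Ea
    = (8 - 3) / 0.7
    = 5 / 0.7
    = 7.14 mm/day


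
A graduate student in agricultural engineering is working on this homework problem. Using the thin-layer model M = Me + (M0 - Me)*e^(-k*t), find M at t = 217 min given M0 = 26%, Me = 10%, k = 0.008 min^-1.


M = Me + (M0 - Me) * e^(-k*t)
  = 10 + (26 - 10) * e^(-0.008*217)
  = 10 + 16 * e^(-1.736)
  = 10 + 16 * 0.17622
  = 10 + 2.8196
  = 12.82%


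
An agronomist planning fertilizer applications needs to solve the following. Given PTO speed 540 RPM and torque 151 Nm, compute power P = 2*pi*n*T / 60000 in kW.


P = 2*pi*n*T / 60000
  = 2*pi * 540 * 151 / 60000
  = 512330.93 / 60000
  = 8.54 kW


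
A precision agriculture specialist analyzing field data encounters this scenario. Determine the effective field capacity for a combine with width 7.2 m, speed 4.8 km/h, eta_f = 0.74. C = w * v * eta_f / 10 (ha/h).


C = w * v * eta_f / 10
  = 7.2 * 4.8 * 0.74 / 10
  = 25.57 / 10
  = 2.56 ha/h


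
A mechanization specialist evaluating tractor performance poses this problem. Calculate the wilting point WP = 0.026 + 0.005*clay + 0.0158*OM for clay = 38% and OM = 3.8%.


WP = 0.026 + 0.005*38 + 0.0158*3.8
   = 0.026 + 0.1900 + 0.0600
   = 0.2760


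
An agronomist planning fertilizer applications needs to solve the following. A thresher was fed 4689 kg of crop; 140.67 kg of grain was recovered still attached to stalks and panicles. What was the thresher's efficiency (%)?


eta = (total - unthreshed) / total * 100
    = (4689 - 140.67) / 4689 * 100
    = 4548.33 / 4689 * 100
    = 97%


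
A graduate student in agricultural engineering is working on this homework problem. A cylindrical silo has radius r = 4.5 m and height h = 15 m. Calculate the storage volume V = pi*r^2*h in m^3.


V = pi * r^2 * h
  = pi * 4.5^2 * 15
  = pi * 20.25 * 15
  = 954.26 m^3


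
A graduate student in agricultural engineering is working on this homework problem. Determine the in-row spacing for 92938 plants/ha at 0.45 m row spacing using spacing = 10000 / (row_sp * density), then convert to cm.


spacing = 10000 / (row_sp * density)
        = 10000 / (0.45 * 92938)
        = 10000 / 41822.10
        = 0.23911 m = 23.91 cm


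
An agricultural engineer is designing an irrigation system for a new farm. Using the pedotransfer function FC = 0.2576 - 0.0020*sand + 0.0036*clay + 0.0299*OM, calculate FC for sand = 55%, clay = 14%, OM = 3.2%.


FC = 0.2576 - 0.0020*55 + 0.0036*14 + 0.0299*3.2
   = 0.2576 - 0.1100 + 0.0504 + 0.0957
   = 0.2937


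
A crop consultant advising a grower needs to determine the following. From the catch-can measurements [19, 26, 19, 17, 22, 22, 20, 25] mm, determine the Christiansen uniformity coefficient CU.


xbar = 170 / 8 = 21.250
sum|xi - xbar| = 20
CU = 100 * (1 - 20 / (8 * 21.250))
   = 100 * (1 - 0.1176)
   = 88.24%


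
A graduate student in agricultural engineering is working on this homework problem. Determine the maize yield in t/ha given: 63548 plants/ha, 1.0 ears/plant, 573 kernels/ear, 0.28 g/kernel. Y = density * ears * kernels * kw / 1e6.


Y = density * ears * kernels * kw
  = 63548 * 1.0 * 573 * 0.28 g/ha
  = 10195641.12 g/ha
  = 10195.64 kg/ha = 10.20 t/ha


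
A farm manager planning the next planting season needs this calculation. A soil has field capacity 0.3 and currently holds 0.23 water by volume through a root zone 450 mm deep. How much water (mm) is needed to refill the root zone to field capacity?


SMD = (FC - theta) * D
    = (0.3 - 0.23) * 450
    = 0.070 * 450
    = 31.50 mm


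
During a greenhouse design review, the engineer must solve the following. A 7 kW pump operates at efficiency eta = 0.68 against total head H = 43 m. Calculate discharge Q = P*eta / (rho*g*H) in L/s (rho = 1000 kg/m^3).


Q = (P * 1000 * eta) / (rho * g * H)
  = (7 * 1000 * 0.68) / (1000 * 9.81 * 43)
  = 4760 / 421830
  = 0.01128 m^3/s = 11.28 L/s


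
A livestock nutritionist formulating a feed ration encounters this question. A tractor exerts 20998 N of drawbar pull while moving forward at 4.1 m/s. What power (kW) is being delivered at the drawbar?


P = F * v / 1000
  = 20998 * 4.1 / 1000
  = 86091.80 / 1000
  = 86.09 kW


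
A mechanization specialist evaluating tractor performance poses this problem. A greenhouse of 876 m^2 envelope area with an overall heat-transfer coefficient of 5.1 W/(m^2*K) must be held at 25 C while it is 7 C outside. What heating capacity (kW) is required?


dT = 25 - (7) = 18 K
Q = U * A * dT
  = 5.1 * 876 * 18
  = 80416.80 W = 80.42 kW


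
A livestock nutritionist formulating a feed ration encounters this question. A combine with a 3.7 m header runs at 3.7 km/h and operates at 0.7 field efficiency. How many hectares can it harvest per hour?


C = w * v * eta_f / 10
  = 3.7 * 3.7 * 0.7 / 10
  = 9.58 / 10
  = 0.96 ha/h
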